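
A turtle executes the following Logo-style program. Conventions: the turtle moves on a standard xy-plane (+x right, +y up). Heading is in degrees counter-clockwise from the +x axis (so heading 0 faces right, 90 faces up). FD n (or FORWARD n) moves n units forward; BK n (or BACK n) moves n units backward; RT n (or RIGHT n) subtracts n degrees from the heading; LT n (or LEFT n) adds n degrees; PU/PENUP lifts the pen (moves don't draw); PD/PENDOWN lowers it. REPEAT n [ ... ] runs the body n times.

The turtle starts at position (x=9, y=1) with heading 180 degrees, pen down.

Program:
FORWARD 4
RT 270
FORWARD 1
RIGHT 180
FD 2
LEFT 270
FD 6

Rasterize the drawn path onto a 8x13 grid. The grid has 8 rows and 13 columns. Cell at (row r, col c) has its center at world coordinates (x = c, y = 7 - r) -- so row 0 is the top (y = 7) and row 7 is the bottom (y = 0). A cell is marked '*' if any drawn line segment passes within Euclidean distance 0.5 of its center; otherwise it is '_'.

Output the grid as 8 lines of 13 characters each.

Answer: _____________
_____________
_____________
_____________
_____________
_____*******_
_____*****___
_____*_______

Derivation:
Segment 0: (9,1) -> (5,1)
Segment 1: (5,1) -> (5,0)
Segment 2: (5,0) -> (5,2)
Segment 3: (5,2) -> (11,2)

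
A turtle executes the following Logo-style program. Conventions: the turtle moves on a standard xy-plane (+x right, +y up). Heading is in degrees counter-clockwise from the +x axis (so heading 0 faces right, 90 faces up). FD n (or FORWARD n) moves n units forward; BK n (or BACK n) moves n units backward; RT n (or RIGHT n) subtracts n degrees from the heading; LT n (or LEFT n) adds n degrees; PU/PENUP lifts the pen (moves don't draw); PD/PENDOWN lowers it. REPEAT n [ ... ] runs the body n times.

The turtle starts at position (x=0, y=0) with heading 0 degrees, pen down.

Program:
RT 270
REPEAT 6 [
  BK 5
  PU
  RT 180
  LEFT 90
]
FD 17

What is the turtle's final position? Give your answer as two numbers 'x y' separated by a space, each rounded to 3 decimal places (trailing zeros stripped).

Answer: -5 -22

Derivation:
Executing turtle program step by step:
Start: pos=(0,0), heading=0, pen down
RT 270: heading 0 -> 90
REPEAT 6 [
  -- iteration 1/6 --
  BK 5: (0,0) -> (0,-5) [heading=90, draw]
  PU: pen up
  RT 180: heading 90 -> 270
  LT 90: heading 270 -> 0
  -- iteration 2/6 --
  BK 5: (0,-5) -> (-5,-5) [heading=0, move]
  PU: pen up
  RT 180: heading 0 -> 180
  LT 90: heading 180 -> 270
  -- iteration 3/6 --
  BK 5: (-5,-5) -> (-5,0) [heading=270, move]
  PU: pen up
  RT 180: heading 270 -> 90
  LT 90: heading 90 -> 180
  -- iteration 4/6 --
  BK 5: (-5,0) -> (0,0) [heading=180, move]
  PU: pen up
  RT 180: heading 180 -> 0
  LT 90: heading 0 -> 90
  -- iteration 5/6 --
  BK 5: (0,0) -> (0,-5) [heading=90, move]
  PU: pen up
  RT 180: heading 90 -> 270
  LT 90: heading 270 -> 0
  -- iteration 6/6 --
  BK 5: (0,-5) -> (-5,-5) [heading=0, move]
  PU: pen up
  RT 180: heading 0 -> 180
  LT 90: heading 180 -> 270
]
FD 17: (-5,-5) -> (-5,-22) [heading=270, move]
Final: pos=(-5,-22), heading=270, 1 segment(s) drawn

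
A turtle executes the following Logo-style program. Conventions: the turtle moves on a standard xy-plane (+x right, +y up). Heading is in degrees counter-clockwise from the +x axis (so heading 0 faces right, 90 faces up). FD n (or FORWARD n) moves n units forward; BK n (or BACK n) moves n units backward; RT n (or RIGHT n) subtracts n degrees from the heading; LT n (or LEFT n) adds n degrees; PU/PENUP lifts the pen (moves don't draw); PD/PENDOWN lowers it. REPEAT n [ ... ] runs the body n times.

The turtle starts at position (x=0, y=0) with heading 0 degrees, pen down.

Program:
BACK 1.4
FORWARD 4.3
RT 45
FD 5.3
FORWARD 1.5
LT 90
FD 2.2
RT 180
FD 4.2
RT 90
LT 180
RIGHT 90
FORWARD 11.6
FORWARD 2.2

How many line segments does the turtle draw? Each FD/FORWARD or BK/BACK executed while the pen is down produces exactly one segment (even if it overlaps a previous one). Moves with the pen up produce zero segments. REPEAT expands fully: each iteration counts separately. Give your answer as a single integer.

Executing turtle program step by step:
Start: pos=(0,0), heading=0, pen down
BK 1.4: (0,0) -> (-1.4,0) [heading=0, draw]
FD 4.3: (-1.4,0) -> (2.9,0) [heading=0, draw]
RT 45: heading 0 -> 315
FD 5.3: (2.9,0) -> (6.648,-3.748) [heading=315, draw]
FD 1.5: (6.648,-3.748) -> (7.708,-4.808) [heading=315, draw]
LT 90: heading 315 -> 45
FD 2.2: (7.708,-4.808) -> (9.264,-3.253) [heading=45, draw]
RT 180: heading 45 -> 225
FD 4.2: (9.264,-3.253) -> (6.294,-6.223) [heading=225, draw]
RT 90: heading 225 -> 135
LT 180: heading 135 -> 315
RT 90: heading 315 -> 225
FD 11.6: (6.294,-6.223) -> (-1.908,-14.425) [heading=225, draw]
FD 2.2: (-1.908,-14.425) -> (-3.464,-15.981) [heading=225, draw]
Final: pos=(-3.464,-15.981), heading=225, 8 segment(s) drawn
Segments drawn: 8

Answer: 8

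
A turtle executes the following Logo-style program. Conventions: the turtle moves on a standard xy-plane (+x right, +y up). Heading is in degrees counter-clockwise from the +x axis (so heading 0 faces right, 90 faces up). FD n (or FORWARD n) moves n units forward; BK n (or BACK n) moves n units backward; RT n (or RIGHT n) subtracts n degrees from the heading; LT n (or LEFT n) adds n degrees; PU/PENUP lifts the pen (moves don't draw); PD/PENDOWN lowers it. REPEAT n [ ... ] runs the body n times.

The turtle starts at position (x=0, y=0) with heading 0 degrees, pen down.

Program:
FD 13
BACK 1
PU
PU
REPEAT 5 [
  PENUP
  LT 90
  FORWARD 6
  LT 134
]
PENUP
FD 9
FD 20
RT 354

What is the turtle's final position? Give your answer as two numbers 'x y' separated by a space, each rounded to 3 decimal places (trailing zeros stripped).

Answer: 36.427 18.564

Derivation:
Executing turtle program step by step:
Start: pos=(0,0), heading=0, pen down
FD 13: (0,0) -> (13,0) [heading=0, draw]
BK 1: (13,0) -> (12,0) [heading=0, draw]
PU: pen up
PU: pen up
REPEAT 5 [
  -- iteration 1/5 --
  PU: pen up
  LT 90: heading 0 -> 90
  FD 6: (12,0) -> (12,6) [heading=90, move]
  LT 134: heading 90 -> 224
  -- iteration 2/5 --
  PU: pen up
  LT 90: heading 224 -> 314
  FD 6: (12,6) -> (16.168,1.684) [heading=314, move]
  LT 134: heading 314 -> 88
  -- iteration 3/5 --
  PU: pen up
  LT 90: heading 88 -> 178
  FD 6: (16.168,1.684) -> (10.172,1.893) [heading=178, move]
  LT 134: heading 178 -> 312
  -- iteration 4/5 --
  PU: pen up
  LT 90: heading 312 -> 42
  FD 6: (10.172,1.893) -> (14.63,5.908) [heading=42, move]
  LT 134: heading 42 -> 176
  -- iteration 5/5 --
  PU: pen up
  LT 90: heading 176 -> 266
  FD 6: (14.63,5.908) -> (14.212,-0.077) [heading=266, move]
  LT 134: heading 266 -> 40
]
PU: pen up
FD 9: (14.212,-0.077) -> (21.106,5.708) [heading=40, move]
FD 20: (21.106,5.708) -> (36.427,18.564) [heading=40, move]
RT 354: heading 40 -> 46
Final: pos=(36.427,18.564), heading=46, 2 segment(s) drawn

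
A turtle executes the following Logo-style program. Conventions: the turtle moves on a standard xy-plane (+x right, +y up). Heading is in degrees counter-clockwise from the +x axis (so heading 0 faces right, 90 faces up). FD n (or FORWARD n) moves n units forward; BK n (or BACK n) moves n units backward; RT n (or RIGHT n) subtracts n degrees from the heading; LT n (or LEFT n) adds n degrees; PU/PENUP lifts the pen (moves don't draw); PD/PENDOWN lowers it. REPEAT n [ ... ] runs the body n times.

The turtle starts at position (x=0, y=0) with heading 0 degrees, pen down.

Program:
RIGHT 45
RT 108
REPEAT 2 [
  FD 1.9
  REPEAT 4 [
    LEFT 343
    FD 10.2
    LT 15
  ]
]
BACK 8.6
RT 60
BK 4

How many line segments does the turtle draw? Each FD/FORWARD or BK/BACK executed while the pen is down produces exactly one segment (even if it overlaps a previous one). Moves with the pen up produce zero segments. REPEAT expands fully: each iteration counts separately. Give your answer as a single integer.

Answer: 12

Derivation:
Executing turtle program step by step:
Start: pos=(0,0), heading=0, pen down
RT 45: heading 0 -> 315
RT 108: heading 315 -> 207
REPEAT 2 [
  -- iteration 1/2 --
  FD 1.9: (0,0) -> (-1.693,-0.863) [heading=207, draw]
  REPEAT 4 [
    -- iteration 1/4 --
    LT 343: heading 207 -> 190
    FD 10.2: (-1.693,-0.863) -> (-11.738,-2.634) [heading=190, draw]
    LT 15: heading 190 -> 205
    -- iteration 2/4 --
    LT 343: heading 205 -> 188
    FD 10.2: (-11.738,-2.634) -> (-21.839,-4.053) [heading=188, draw]
    LT 15: heading 188 -> 203
    -- iteration 3/4 --
    LT 343: heading 203 -> 186
    FD 10.2: (-21.839,-4.053) -> (-31.983,-5.12) [heading=186, draw]
    LT 15: heading 186 -> 201
    -- iteration 4/4 --
    LT 343: heading 201 -> 184
    FD 10.2: (-31.983,-5.12) -> (-42.158,-5.831) [heading=184, draw]
    LT 15: heading 184 -> 199
  ]
  -- iteration 2/2 --
  FD 1.9: (-42.158,-5.831) -> (-43.954,-6.45) [heading=199, draw]
  REPEAT 4 [
    -- iteration 1/4 --
    LT 343: heading 199 -> 182
    FD 10.2: (-43.954,-6.45) -> (-54.148,-6.806) [heading=182, draw]
    LT 15: heading 182 -> 197
    -- iteration 2/4 --
    LT 343: heading 197 -> 180
    FD 10.2: (-54.148,-6.806) -> (-64.348,-6.806) [heading=180, draw]
    LT 15: heading 180 -> 195
    -- iteration 3/4 --
    LT 343: heading 195 -> 178
    FD 10.2: (-64.348,-6.806) -> (-74.542,-6.45) [heading=178, draw]
    LT 15: heading 178 -> 193
    -- iteration 4/4 --
    LT 343: heading 193 -> 176
    FD 10.2: (-74.542,-6.45) -> (-84.717,-5.738) [heading=176, draw]
    LT 15: heading 176 -> 191
  ]
]
BK 8.6: (-84.717,-5.738) -> (-76.275,-4.097) [heading=191, draw]
RT 60: heading 191 -> 131
BK 4: (-76.275,-4.097) -> (-73.651,-7.116) [heading=131, draw]
Final: pos=(-73.651,-7.116), heading=131, 12 segment(s) drawn
Segments drawn: 12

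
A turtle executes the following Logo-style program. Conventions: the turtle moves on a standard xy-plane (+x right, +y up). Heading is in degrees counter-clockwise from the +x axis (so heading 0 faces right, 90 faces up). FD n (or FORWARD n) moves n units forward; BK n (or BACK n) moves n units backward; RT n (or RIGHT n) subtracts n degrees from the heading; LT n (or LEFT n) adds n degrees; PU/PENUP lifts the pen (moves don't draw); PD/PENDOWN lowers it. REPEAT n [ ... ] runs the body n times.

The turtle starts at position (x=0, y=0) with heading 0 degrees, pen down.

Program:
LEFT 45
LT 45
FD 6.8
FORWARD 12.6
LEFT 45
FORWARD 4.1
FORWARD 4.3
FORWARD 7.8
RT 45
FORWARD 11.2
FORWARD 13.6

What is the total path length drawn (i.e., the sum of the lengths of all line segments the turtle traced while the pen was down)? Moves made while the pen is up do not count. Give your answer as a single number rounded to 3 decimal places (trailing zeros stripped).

Answer: 60.4

Derivation:
Executing turtle program step by step:
Start: pos=(0,0), heading=0, pen down
LT 45: heading 0 -> 45
LT 45: heading 45 -> 90
FD 6.8: (0,0) -> (0,6.8) [heading=90, draw]
FD 12.6: (0,6.8) -> (0,19.4) [heading=90, draw]
LT 45: heading 90 -> 135
FD 4.1: (0,19.4) -> (-2.899,22.299) [heading=135, draw]
FD 4.3: (-2.899,22.299) -> (-5.94,25.34) [heading=135, draw]
FD 7.8: (-5.94,25.34) -> (-11.455,30.855) [heading=135, draw]
RT 45: heading 135 -> 90
FD 11.2: (-11.455,30.855) -> (-11.455,42.055) [heading=90, draw]
FD 13.6: (-11.455,42.055) -> (-11.455,55.655) [heading=90, draw]
Final: pos=(-11.455,55.655), heading=90, 7 segment(s) drawn

Segment lengths:
  seg 1: (0,0) -> (0,6.8), length = 6.8
  seg 2: (0,6.8) -> (0,19.4), length = 12.6
  seg 3: (0,19.4) -> (-2.899,22.299), length = 4.1
  seg 4: (-2.899,22.299) -> (-5.94,25.34), length = 4.3
  seg 5: (-5.94,25.34) -> (-11.455,30.855), length = 7.8
  seg 6: (-11.455,30.855) -> (-11.455,42.055), length = 11.2
  seg 7: (-11.455,42.055) -> (-11.455,55.655), length = 13.6
Total = 60.4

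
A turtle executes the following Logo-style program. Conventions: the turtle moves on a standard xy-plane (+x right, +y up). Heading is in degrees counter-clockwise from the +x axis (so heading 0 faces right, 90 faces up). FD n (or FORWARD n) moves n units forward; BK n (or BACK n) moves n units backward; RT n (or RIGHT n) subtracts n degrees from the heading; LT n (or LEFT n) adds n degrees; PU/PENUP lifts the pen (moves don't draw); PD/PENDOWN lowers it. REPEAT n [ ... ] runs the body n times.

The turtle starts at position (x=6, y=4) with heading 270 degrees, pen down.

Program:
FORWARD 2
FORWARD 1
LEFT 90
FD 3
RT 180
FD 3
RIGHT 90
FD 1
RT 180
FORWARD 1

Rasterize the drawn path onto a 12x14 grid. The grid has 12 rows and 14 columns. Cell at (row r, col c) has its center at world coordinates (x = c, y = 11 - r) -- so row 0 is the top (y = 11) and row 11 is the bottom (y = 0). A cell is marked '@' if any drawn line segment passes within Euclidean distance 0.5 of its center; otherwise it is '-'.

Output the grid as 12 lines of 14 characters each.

Segment 0: (6,4) -> (6,2)
Segment 1: (6,2) -> (6,1)
Segment 2: (6,1) -> (9,1)
Segment 3: (9,1) -> (6,1)
Segment 4: (6,1) -> (6,2)
Segment 5: (6,2) -> (6,1)

Answer: --------------
--------------
--------------
--------------
--------------
--------------
--------------
------@-------
------@-------
------@-------
------@@@@----
--------------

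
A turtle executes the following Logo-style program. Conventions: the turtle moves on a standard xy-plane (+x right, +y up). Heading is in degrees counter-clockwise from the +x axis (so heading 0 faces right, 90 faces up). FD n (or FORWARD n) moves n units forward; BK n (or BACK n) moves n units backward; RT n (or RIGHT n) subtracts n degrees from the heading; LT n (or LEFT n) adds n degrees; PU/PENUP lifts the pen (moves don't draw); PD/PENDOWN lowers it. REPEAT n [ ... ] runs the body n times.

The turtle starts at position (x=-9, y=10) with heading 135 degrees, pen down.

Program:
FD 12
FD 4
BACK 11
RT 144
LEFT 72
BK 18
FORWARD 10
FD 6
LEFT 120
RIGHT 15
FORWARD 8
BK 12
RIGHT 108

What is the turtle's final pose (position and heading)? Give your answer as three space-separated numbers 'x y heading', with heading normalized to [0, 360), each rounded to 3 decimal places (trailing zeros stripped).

Executing turtle program step by step:
Start: pos=(-9,10), heading=135, pen down
FD 12: (-9,10) -> (-17.485,18.485) [heading=135, draw]
FD 4: (-17.485,18.485) -> (-20.314,21.314) [heading=135, draw]
BK 11: (-20.314,21.314) -> (-12.536,13.536) [heading=135, draw]
RT 144: heading 135 -> 351
LT 72: heading 351 -> 63
BK 18: (-12.536,13.536) -> (-20.707,-2.503) [heading=63, draw]
FD 10: (-20.707,-2.503) -> (-16.167,6.407) [heading=63, draw]
FD 6: (-16.167,6.407) -> (-13.444,11.754) [heading=63, draw]
LT 120: heading 63 -> 183
RT 15: heading 183 -> 168
FD 8: (-13.444,11.754) -> (-21.269,13.417) [heading=168, draw]
BK 12: (-21.269,13.417) -> (-9.531,10.922) [heading=168, draw]
RT 108: heading 168 -> 60
Final: pos=(-9.531,10.922), heading=60, 8 segment(s) drawn

Answer: -9.531 10.922 60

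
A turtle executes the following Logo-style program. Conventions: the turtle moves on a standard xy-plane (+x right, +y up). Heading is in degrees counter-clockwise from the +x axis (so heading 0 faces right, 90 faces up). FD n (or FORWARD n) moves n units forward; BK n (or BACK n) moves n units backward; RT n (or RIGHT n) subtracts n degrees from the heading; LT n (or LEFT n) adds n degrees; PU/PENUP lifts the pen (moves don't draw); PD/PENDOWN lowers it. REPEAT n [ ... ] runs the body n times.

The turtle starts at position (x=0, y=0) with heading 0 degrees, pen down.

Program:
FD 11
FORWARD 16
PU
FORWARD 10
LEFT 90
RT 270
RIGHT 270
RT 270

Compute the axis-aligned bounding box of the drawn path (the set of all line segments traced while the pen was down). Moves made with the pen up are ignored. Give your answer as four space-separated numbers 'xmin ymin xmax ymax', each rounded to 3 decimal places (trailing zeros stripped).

Answer: 0 0 27 0

Derivation:
Executing turtle program step by step:
Start: pos=(0,0), heading=0, pen down
FD 11: (0,0) -> (11,0) [heading=0, draw]
FD 16: (11,0) -> (27,0) [heading=0, draw]
PU: pen up
FD 10: (27,0) -> (37,0) [heading=0, move]
LT 90: heading 0 -> 90
RT 270: heading 90 -> 180
RT 270: heading 180 -> 270
RT 270: heading 270 -> 0
Final: pos=(37,0), heading=0, 2 segment(s) drawn

Segment endpoints: x in {0, 11, 27}, y in {0}
xmin=0, ymin=0, xmax=27, ymax=0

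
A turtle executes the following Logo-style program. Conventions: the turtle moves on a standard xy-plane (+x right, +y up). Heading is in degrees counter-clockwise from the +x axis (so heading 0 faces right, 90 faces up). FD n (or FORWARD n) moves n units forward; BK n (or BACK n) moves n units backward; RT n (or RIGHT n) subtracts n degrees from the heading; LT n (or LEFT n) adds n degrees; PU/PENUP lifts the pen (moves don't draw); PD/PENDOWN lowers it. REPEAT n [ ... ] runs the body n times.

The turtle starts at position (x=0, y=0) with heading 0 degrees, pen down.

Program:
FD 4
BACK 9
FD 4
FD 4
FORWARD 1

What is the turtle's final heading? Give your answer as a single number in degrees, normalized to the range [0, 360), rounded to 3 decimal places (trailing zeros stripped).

Answer: 0

Derivation:
Executing turtle program step by step:
Start: pos=(0,0), heading=0, pen down
FD 4: (0,0) -> (4,0) [heading=0, draw]
BK 9: (4,0) -> (-5,0) [heading=0, draw]
FD 4: (-5,0) -> (-1,0) [heading=0, draw]
FD 4: (-1,0) -> (3,0) [heading=0, draw]
FD 1: (3,0) -> (4,0) [heading=0, draw]
Final: pos=(4,0), heading=0, 5 segment(s) drawn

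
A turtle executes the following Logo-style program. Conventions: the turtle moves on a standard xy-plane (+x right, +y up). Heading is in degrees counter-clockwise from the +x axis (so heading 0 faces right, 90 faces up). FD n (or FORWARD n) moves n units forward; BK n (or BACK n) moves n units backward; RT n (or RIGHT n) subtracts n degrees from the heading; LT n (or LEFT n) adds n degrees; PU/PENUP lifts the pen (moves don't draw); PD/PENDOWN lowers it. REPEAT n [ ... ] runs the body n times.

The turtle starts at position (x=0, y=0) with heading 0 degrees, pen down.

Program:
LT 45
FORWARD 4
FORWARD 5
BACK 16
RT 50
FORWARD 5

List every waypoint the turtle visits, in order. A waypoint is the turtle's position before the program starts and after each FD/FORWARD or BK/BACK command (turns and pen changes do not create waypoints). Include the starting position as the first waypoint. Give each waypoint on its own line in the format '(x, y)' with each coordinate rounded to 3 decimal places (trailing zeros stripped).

Answer: (0, 0)
(2.828, 2.828)
(6.364, 6.364)
(-4.95, -4.95)
(0.031, -5.386)

Derivation:
Executing turtle program step by step:
Start: pos=(0,0), heading=0, pen down
LT 45: heading 0 -> 45
FD 4: (0,0) -> (2.828,2.828) [heading=45, draw]
FD 5: (2.828,2.828) -> (6.364,6.364) [heading=45, draw]
BK 16: (6.364,6.364) -> (-4.95,-4.95) [heading=45, draw]
RT 50: heading 45 -> 355
FD 5: (-4.95,-4.95) -> (0.031,-5.386) [heading=355, draw]
Final: pos=(0.031,-5.386), heading=355, 4 segment(s) drawn
Waypoints (5 total):
(0, 0)
(2.828, 2.828)
(6.364, 6.364)
(-4.95, -4.95)
(0.031, -5.386)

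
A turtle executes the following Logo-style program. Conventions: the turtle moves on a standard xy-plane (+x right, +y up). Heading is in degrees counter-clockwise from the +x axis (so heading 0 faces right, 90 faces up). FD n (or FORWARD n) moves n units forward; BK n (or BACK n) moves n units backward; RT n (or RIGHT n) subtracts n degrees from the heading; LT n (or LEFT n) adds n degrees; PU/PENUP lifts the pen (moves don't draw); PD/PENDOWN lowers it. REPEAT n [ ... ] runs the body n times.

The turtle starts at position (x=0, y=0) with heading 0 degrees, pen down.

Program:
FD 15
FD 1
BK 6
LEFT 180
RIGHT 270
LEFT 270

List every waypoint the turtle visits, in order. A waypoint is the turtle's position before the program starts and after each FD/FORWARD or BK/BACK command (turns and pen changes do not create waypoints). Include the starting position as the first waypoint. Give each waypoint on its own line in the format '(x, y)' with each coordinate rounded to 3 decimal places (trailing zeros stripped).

Executing turtle program step by step:
Start: pos=(0,0), heading=0, pen down
FD 15: (0,0) -> (15,0) [heading=0, draw]
FD 1: (15,0) -> (16,0) [heading=0, draw]
BK 6: (16,0) -> (10,0) [heading=0, draw]
LT 180: heading 0 -> 180
RT 270: heading 180 -> 270
LT 270: heading 270 -> 180
Final: pos=(10,0), heading=180, 3 segment(s) drawn
Waypoints (4 total):
(0, 0)
(15, 0)
(16, 0)
(10, 0)

Answer: (0, 0)
(15, 0)
(16, 0)
(10, 0)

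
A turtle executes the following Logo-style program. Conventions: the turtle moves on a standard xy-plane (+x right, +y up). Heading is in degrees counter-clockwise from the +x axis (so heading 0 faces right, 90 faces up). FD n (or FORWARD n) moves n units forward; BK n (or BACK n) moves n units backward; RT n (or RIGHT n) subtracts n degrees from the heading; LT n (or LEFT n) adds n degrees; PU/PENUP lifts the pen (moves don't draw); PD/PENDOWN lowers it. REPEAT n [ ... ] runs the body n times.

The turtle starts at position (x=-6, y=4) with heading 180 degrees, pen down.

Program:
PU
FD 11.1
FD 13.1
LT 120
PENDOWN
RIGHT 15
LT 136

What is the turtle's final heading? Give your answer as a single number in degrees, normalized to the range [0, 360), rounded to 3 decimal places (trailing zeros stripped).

Answer: 61

Derivation:
Executing turtle program step by step:
Start: pos=(-6,4), heading=180, pen down
PU: pen up
FD 11.1: (-6,4) -> (-17.1,4) [heading=180, move]
FD 13.1: (-17.1,4) -> (-30.2,4) [heading=180, move]
LT 120: heading 180 -> 300
PD: pen down
RT 15: heading 300 -> 285
LT 136: heading 285 -> 61
Final: pos=(-30.2,4), heading=61, 0 segment(s) drawn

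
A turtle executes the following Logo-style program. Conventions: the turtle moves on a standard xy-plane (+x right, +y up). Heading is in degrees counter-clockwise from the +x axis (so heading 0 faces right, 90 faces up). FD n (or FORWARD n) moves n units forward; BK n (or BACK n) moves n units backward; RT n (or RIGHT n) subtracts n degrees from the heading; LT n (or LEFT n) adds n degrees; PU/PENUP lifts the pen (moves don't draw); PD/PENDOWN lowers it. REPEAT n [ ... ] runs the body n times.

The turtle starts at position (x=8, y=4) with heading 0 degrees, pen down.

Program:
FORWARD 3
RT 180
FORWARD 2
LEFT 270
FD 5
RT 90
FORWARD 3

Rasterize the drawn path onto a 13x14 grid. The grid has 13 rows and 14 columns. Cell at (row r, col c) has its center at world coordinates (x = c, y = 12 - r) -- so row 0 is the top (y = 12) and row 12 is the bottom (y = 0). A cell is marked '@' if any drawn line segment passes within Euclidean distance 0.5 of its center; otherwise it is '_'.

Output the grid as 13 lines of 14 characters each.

Segment 0: (8,4) -> (11,4)
Segment 1: (11,4) -> (9,4)
Segment 2: (9,4) -> (9,9)
Segment 3: (9,9) -> (12,9)

Answer: ______________
______________
______________
_________@@@@_
_________@____
_________@____
_________@____
_________@____
________@@@@__
______________
______________
______________
______________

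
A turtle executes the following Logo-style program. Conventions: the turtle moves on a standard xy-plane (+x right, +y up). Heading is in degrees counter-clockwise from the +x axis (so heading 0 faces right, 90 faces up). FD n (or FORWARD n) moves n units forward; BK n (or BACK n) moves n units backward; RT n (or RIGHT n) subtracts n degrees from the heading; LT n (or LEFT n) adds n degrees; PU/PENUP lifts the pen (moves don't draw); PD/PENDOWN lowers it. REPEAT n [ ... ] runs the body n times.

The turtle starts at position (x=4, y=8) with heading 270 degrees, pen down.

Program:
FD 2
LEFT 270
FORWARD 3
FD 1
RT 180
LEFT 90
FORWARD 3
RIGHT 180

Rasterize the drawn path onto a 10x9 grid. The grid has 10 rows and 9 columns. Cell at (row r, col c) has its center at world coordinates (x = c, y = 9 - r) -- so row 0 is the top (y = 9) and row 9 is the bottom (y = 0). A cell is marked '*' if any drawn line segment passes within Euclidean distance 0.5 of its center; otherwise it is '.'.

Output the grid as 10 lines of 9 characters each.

Answer: *........
*...*....
*...*....
*****....
.........
.........
.........
.........
.........
.........

Derivation:
Segment 0: (4,8) -> (4,6)
Segment 1: (4,6) -> (1,6)
Segment 2: (1,6) -> (-0,6)
Segment 3: (-0,6) -> (0,9)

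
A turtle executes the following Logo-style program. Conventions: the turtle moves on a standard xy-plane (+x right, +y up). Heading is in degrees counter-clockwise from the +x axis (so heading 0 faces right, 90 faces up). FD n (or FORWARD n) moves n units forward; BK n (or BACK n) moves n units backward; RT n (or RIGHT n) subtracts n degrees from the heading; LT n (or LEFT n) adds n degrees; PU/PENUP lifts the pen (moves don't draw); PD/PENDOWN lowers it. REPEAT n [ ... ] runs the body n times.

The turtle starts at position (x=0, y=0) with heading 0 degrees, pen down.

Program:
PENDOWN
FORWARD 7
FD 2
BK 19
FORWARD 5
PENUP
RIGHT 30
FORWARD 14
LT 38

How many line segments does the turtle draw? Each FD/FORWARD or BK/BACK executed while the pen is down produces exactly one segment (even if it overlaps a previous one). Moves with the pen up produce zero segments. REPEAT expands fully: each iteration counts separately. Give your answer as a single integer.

Executing turtle program step by step:
Start: pos=(0,0), heading=0, pen down
PD: pen down
FD 7: (0,0) -> (7,0) [heading=0, draw]
FD 2: (7,0) -> (9,0) [heading=0, draw]
BK 19: (9,0) -> (-10,0) [heading=0, draw]
FD 5: (-10,0) -> (-5,0) [heading=0, draw]
PU: pen up
RT 30: heading 0 -> 330
FD 14: (-5,0) -> (7.124,-7) [heading=330, move]
LT 38: heading 330 -> 8
Final: pos=(7.124,-7), heading=8, 4 segment(s) drawn
Segments drawn: 4

Answer: 4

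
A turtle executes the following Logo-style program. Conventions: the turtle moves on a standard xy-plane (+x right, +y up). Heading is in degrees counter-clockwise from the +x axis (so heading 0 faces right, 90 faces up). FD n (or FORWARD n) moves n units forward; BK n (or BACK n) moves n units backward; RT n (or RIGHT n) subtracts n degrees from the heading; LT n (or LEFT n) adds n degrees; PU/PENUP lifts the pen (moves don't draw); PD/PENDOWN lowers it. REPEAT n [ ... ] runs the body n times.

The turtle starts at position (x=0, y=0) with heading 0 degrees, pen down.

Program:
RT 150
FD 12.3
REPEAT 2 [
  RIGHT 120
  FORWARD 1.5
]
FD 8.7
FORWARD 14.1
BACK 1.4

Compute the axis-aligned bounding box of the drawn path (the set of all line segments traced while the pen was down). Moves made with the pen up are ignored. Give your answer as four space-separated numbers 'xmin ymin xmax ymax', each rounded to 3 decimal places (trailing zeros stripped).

Executing turtle program step by step:
Start: pos=(0,0), heading=0, pen down
RT 150: heading 0 -> 210
FD 12.3: (0,0) -> (-10.652,-6.15) [heading=210, draw]
REPEAT 2 [
  -- iteration 1/2 --
  RT 120: heading 210 -> 90
  FD 1.5: (-10.652,-6.15) -> (-10.652,-4.65) [heading=90, draw]
  -- iteration 2/2 --
  RT 120: heading 90 -> 330
  FD 1.5: (-10.652,-4.65) -> (-9.353,-5.4) [heading=330, draw]
]
FD 8.7: (-9.353,-5.4) -> (-1.819,-9.75) [heading=330, draw]
FD 14.1: (-1.819,-9.75) -> (10.392,-16.8) [heading=330, draw]
BK 1.4: (10.392,-16.8) -> (9.18,-16.1) [heading=330, draw]
Final: pos=(9.18,-16.1), heading=330, 6 segment(s) drawn

Segment endpoints: x in {-10.652, -9.353, -1.819, 0, 9.18, 10.392}, y in {-16.8, -16.1, -9.75, -6.15, -5.4, -4.65, 0}
xmin=-10.652, ymin=-16.8, xmax=10.392, ymax=0

Answer: -10.652 -16.8 10.392 0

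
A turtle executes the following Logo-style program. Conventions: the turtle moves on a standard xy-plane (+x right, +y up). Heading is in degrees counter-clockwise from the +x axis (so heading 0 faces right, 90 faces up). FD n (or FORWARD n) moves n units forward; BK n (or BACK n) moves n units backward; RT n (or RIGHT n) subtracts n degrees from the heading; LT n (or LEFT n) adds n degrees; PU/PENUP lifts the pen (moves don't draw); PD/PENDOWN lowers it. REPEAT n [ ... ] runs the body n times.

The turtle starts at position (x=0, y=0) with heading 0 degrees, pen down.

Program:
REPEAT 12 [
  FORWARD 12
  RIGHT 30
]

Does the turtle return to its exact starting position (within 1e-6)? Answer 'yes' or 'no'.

Answer: yes

Derivation:
Executing turtle program step by step:
Start: pos=(0,0), heading=0, pen down
REPEAT 12 [
  -- iteration 1/12 --
  FD 12: (0,0) -> (12,0) [heading=0, draw]
  RT 30: heading 0 -> 330
  -- iteration 2/12 --
  FD 12: (12,0) -> (22.392,-6) [heading=330, draw]
  RT 30: heading 330 -> 300
  -- iteration 3/12 --
  FD 12: (22.392,-6) -> (28.392,-16.392) [heading=300, draw]
  RT 30: heading 300 -> 270
  -- iteration 4/12 --
  FD 12: (28.392,-16.392) -> (28.392,-28.392) [heading=270, draw]
  RT 30: heading 270 -> 240
  -- iteration 5/12 --
  FD 12: (28.392,-28.392) -> (22.392,-38.785) [heading=240, draw]
  RT 30: heading 240 -> 210
  -- iteration 6/12 --
  FD 12: (22.392,-38.785) -> (12,-44.785) [heading=210, draw]
  RT 30: heading 210 -> 180
  -- iteration 7/12 --
  FD 12: (12,-44.785) -> (0,-44.785) [heading=180, draw]
  RT 30: heading 180 -> 150
  -- iteration 8/12 --
  FD 12: (0,-44.785) -> (-10.392,-38.785) [heading=150, draw]
  RT 30: heading 150 -> 120
  -- iteration 9/12 --
  FD 12: (-10.392,-38.785) -> (-16.392,-28.392) [heading=120, draw]
  RT 30: heading 120 -> 90
  -- iteration 10/12 --
  FD 12: (-16.392,-28.392) -> (-16.392,-16.392) [heading=90, draw]
  RT 30: heading 90 -> 60
  -- iteration 11/12 --
  FD 12: (-16.392,-16.392) -> (-10.392,-6) [heading=60, draw]
  RT 30: heading 60 -> 30
  -- iteration 12/12 --
  FD 12: (-10.392,-6) -> (0,0) [heading=30, draw]
  RT 30: heading 30 -> 0
]
Final: pos=(0,0), heading=0, 12 segment(s) drawn

Start position: (0, 0)
Final position: (0, 0)
Distance = 0; < 1e-6 -> CLOSED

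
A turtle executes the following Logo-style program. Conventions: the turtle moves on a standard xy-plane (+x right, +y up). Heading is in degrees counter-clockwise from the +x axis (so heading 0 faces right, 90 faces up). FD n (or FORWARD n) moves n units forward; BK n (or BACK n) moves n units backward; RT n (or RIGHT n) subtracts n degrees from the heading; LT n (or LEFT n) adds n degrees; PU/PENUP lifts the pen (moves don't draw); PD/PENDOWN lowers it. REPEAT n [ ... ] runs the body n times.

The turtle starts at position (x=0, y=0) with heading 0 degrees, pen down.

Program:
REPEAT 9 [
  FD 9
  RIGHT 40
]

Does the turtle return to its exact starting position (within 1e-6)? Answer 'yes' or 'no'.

Executing turtle program step by step:
Start: pos=(0,0), heading=0, pen down
REPEAT 9 [
  -- iteration 1/9 --
  FD 9: (0,0) -> (9,0) [heading=0, draw]
  RT 40: heading 0 -> 320
  -- iteration 2/9 --
  FD 9: (9,0) -> (15.894,-5.785) [heading=320, draw]
  RT 40: heading 320 -> 280
  -- iteration 3/9 --
  FD 9: (15.894,-5.785) -> (17.457,-14.648) [heading=280, draw]
  RT 40: heading 280 -> 240
  -- iteration 4/9 --
  FD 9: (17.457,-14.648) -> (12.957,-22.443) [heading=240, draw]
  RT 40: heading 240 -> 200
  -- iteration 5/9 --
  FD 9: (12.957,-22.443) -> (4.5,-25.521) [heading=200, draw]
  RT 40: heading 200 -> 160
  -- iteration 6/9 --
  FD 9: (4.5,-25.521) -> (-3.957,-22.443) [heading=160, draw]
  RT 40: heading 160 -> 120
  -- iteration 7/9 --
  FD 9: (-3.957,-22.443) -> (-8.457,-14.648) [heading=120, draw]
  RT 40: heading 120 -> 80
  -- iteration 8/9 --
  FD 9: (-8.457,-14.648) -> (-6.894,-5.785) [heading=80, draw]
  RT 40: heading 80 -> 40
  -- iteration 9/9 --
  FD 9: (-6.894,-5.785) -> (0,0) [heading=40, draw]
  RT 40: heading 40 -> 0
]
Final: pos=(0,0), heading=0, 9 segment(s) drawn

Start position: (0, 0)
Final position: (0, 0)
Distance = 0; < 1e-6 -> CLOSED

Answer: yes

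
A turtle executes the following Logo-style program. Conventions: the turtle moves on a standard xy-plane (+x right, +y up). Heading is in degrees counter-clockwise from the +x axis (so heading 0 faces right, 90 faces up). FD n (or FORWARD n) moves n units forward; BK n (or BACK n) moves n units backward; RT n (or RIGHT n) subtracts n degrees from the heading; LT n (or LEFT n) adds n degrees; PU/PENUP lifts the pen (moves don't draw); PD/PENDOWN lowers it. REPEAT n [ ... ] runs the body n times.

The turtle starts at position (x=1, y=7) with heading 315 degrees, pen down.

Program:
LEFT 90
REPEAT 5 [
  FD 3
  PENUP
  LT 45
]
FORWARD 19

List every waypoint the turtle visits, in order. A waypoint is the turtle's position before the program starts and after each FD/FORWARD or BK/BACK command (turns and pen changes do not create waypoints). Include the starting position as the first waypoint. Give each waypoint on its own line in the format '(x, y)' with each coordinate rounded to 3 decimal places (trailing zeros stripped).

Executing turtle program step by step:
Start: pos=(1,7), heading=315, pen down
LT 90: heading 315 -> 45
REPEAT 5 [
  -- iteration 1/5 --
  FD 3: (1,7) -> (3.121,9.121) [heading=45, draw]
  PU: pen up
  LT 45: heading 45 -> 90
  -- iteration 2/5 --
  FD 3: (3.121,9.121) -> (3.121,12.121) [heading=90, move]
  PU: pen up
  LT 45: heading 90 -> 135
  -- iteration 3/5 --
  FD 3: (3.121,12.121) -> (1,14.243) [heading=135, move]
  PU: pen up
  LT 45: heading 135 -> 180
  -- iteration 4/5 --
  FD 3: (1,14.243) -> (-2,14.243) [heading=180, move]
  PU: pen up
  LT 45: heading 180 -> 225
  -- iteration 5/5 --
  FD 3: (-2,14.243) -> (-4.121,12.121) [heading=225, move]
  PU: pen up
  LT 45: heading 225 -> 270
]
FD 19: (-4.121,12.121) -> (-4.121,-6.879) [heading=270, move]
Final: pos=(-4.121,-6.879), heading=270, 1 segment(s) drawn
Waypoints (7 total):
(1, 7)
(3.121, 9.121)
(3.121, 12.121)
(1, 14.243)
(-2, 14.243)
(-4.121, 12.121)
(-4.121, -6.879)

Answer: (1, 7)
(3.121, 9.121)
(3.121, 12.121)
(1, 14.243)
(-2, 14.243)
(-4.121, 12.121)
(-4.121, -6.879)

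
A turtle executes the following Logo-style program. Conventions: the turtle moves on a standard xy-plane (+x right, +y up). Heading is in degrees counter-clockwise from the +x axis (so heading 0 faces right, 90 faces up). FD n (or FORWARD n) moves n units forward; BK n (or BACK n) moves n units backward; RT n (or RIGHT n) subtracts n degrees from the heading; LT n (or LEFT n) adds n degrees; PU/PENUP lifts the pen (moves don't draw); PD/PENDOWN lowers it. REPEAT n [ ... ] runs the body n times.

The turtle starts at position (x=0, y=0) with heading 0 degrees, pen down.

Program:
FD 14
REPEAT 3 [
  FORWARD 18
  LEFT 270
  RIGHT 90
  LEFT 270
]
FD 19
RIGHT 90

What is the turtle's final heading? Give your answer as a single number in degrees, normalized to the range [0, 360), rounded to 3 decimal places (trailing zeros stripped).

Answer: 180

Derivation:
Executing turtle program step by step:
Start: pos=(0,0), heading=0, pen down
FD 14: (0,0) -> (14,0) [heading=0, draw]
REPEAT 3 [
  -- iteration 1/3 --
  FD 18: (14,0) -> (32,0) [heading=0, draw]
  LT 270: heading 0 -> 270
  RT 90: heading 270 -> 180
  LT 270: heading 180 -> 90
  -- iteration 2/3 --
  FD 18: (32,0) -> (32,18) [heading=90, draw]
  LT 270: heading 90 -> 0
  RT 90: heading 0 -> 270
  LT 270: heading 270 -> 180
  -- iteration 3/3 --
  FD 18: (32,18) -> (14,18) [heading=180, draw]
  LT 270: heading 180 -> 90
  RT 90: heading 90 -> 0
  LT 270: heading 0 -> 270
]
FD 19: (14,18) -> (14,-1) [heading=270, draw]
RT 90: heading 270 -> 180
Final: pos=(14,-1), heading=180, 5 segment(s) drawn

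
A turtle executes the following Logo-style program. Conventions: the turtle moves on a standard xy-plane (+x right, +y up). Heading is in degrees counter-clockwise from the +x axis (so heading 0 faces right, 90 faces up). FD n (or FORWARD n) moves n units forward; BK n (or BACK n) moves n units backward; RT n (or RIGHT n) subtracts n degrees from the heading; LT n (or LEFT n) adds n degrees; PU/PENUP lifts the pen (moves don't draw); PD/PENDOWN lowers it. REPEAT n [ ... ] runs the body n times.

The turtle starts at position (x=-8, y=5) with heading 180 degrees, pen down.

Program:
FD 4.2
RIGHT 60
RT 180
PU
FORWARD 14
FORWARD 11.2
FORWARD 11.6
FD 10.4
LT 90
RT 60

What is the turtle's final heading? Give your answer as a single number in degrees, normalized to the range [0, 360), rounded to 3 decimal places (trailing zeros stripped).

Answer: 330

Derivation:
Executing turtle program step by step:
Start: pos=(-8,5), heading=180, pen down
FD 4.2: (-8,5) -> (-12.2,5) [heading=180, draw]
RT 60: heading 180 -> 120
RT 180: heading 120 -> 300
PU: pen up
FD 14: (-12.2,5) -> (-5.2,-7.124) [heading=300, move]
FD 11.2: (-5.2,-7.124) -> (0.4,-16.824) [heading=300, move]
FD 11.6: (0.4,-16.824) -> (6.2,-26.87) [heading=300, move]
FD 10.4: (6.2,-26.87) -> (11.4,-35.876) [heading=300, move]
LT 90: heading 300 -> 30
RT 60: heading 30 -> 330
Final: pos=(11.4,-35.876), heading=330, 1 segment(s) drawn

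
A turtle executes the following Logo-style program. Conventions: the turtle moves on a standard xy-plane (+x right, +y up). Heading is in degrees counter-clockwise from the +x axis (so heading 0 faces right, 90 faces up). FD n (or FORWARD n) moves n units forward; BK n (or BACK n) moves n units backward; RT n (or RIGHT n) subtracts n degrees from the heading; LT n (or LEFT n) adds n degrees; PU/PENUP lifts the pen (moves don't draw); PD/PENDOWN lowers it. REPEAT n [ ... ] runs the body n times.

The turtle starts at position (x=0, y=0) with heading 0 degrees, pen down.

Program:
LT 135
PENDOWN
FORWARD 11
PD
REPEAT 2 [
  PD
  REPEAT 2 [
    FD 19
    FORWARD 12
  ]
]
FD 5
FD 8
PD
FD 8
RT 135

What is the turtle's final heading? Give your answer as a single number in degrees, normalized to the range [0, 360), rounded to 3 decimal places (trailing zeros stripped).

Executing turtle program step by step:
Start: pos=(0,0), heading=0, pen down
LT 135: heading 0 -> 135
PD: pen down
FD 11: (0,0) -> (-7.778,7.778) [heading=135, draw]
PD: pen down
REPEAT 2 [
  -- iteration 1/2 --
  PD: pen down
  REPEAT 2 [
    -- iteration 1/2 --
    FD 19: (-7.778,7.778) -> (-21.213,21.213) [heading=135, draw]
    FD 12: (-21.213,21.213) -> (-29.698,29.698) [heading=135, draw]
    -- iteration 2/2 --
    FD 19: (-29.698,29.698) -> (-43.134,43.134) [heading=135, draw]
    FD 12: (-43.134,43.134) -> (-51.619,51.619) [heading=135, draw]
  ]
  -- iteration 2/2 --
  PD: pen down
  REPEAT 2 [
    -- iteration 1/2 --
    FD 19: (-51.619,51.619) -> (-65.054,65.054) [heading=135, draw]
    FD 12: (-65.054,65.054) -> (-73.539,73.539) [heading=135, draw]
    -- iteration 2/2 --
    FD 19: (-73.539,73.539) -> (-86.974,86.974) [heading=135, draw]
    FD 12: (-86.974,86.974) -> (-95.459,95.459) [heading=135, draw]
  ]
]
FD 5: (-95.459,95.459) -> (-98.995,98.995) [heading=135, draw]
FD 8: (-98.995,98.995) -> (-104.652,104.652) [heading=135, draw]
PD: pen down
FD 8: (-104.652,104.652) -> (-110.309,110.309) [heading=135, draw]
RT 135: heading 135 -> 0
Final: pos=(-110.309,110.309), heading=0, 12 segment(s) drawn

Answer: 0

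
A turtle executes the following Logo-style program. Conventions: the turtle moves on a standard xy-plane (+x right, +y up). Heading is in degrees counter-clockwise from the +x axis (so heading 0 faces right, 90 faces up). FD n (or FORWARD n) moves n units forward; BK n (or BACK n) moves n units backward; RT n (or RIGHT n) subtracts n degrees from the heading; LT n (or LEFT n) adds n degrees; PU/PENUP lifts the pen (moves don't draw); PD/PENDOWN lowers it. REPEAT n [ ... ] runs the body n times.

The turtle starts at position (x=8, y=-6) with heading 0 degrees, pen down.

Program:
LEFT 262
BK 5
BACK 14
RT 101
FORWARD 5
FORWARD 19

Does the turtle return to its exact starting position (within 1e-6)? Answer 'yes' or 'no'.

Executing turtle program step by step:
Start: pos=(8,-6), heading=0, pen down
LT 262: heading 0 -> 262
BK 5: (8,-6) -> (8.696,-1.049) [heading=262, draw]
BK 14: (8.696,-1.049) -> (10.644,12.815) [heading=262, draw]
RT 101: heading 262 -> 161
FD 5: (10.644,12.815) -> (5.917,14.443) [heading=161, draw]
FD 19: (5.917,14.443) -> (-12.048,20.629) [heading=161, draw]
Final: pos=(-12.048,20.629), heading=161, 4 segment(s) drawn

Start position: (8, -6)
Final position: (-12.048, 20.629)
Distance = 33.332; >= 1e-6 -> NOT closed

Answer: no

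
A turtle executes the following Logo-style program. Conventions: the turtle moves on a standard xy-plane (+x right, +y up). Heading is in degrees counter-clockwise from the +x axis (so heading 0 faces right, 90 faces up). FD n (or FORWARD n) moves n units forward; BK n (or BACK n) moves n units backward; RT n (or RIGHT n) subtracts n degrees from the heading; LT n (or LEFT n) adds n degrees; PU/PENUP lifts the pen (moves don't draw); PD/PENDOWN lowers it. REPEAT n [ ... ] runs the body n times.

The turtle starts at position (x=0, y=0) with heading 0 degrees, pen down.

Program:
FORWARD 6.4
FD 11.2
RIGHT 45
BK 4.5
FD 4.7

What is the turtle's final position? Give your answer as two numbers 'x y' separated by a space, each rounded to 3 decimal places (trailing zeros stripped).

Executing turtle program step by step:
Start: pos=(0,0), heading=0, pen down
FD 6.4: (0,0) -> (6.4,0) [heading=0, draw]
FD 11.2: (6.4,0) -> (17.6,0) [heading=0, draw]
RT 45: heading 0 -> 315
BK 4.5: (17.6,0) -> (14.418,3.182) [heading=315, draw]
FD 4.7: (14.418,3.182) -> (17.741,-0.141) [heading=315, draw]
Final: pos=(17.741,-0.141), heading=315, 4 segment(s) drawn

Answer: 17.741 -0.141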